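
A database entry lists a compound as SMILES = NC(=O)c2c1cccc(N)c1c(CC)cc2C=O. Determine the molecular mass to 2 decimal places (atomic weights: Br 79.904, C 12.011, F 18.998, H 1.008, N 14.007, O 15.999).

First, the molecular formula is C14H14N2O2 (counting implicit H from valence).
  C: 14 × 12.011 = 168.154
  H: 14 × 1.008 = 14.112
  N: 2 × 14.007 = 28.014
  O: 2 × 15.999 = 31.998
Sum: 14×12.011 + 14×1.008 + 2×14.007 + 2×15.999 = 242.278 → 242.28 g/mol.

242.28 g/mol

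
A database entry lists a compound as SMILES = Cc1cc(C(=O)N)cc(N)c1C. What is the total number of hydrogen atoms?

Walk through each heavy atom and fill implicit hydrogens from standard valence (C 4, N 3, O 2, S 2, halogen 1); for lowercase aromatic atoms, an aromatic c carries 1 H when it has two neighbours and 0 H with three, and aromatic n carries 0 H:
  atom 1: C, bond orders sum to 1 (valence 4) → 3 H
  atom 2: aromatic c, 3 neighbours → 0 H
  atom 3: aromatic c, 2 neighbours → 1 H
  atom 4: aromatic c, 3 neighbours → 0 H
  atom 5: C, bond orders sum to 4 (valence 4) → 0 H
  atom 6: O, bond orders sum to 2 (valence 2) → 0 H
  atom 7: N, bond orders sum to 1 (valence 3) → 2 H
  atom 8: aromatic c, 2 neighbours → 1 H
  atom 9: aromatic c, 3 neighbours → 0 H
  atom 10: N, bond orders sum to 1 (valence 3) → 2 H
  atom 11: aromatic c, 3 neighbours → 0 H
  atom 12: C, bond orders sum to 1 (valence 4) → 3 H
Total hydrogens: 12.

12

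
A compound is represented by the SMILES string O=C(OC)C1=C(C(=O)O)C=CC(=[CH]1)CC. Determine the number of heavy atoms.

15

Every atom symbol written in the SMILES (organic subset) is one heavy atom; implicit H are not written.
Heavy atoms by element → C:11, O:4.
Total: 15.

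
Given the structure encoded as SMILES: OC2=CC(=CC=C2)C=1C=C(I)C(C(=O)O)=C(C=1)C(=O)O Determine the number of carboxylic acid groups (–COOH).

The carboxylic acid motif appears at heavy-atom positions 13, 18 in the SMILES.
Other groups present: 1 hydroxyl.
Carboxylic acid count: 2.

2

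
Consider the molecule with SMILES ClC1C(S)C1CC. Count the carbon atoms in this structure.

Count every carbon token in the SMILES (each C, including those in ring-closure positions and inside branches).
Carbon count: 5.

5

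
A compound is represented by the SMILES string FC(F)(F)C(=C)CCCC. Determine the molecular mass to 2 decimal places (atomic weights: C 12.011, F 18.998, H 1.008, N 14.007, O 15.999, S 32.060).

152.16 g/mol

First, the molecular formula is C7H11F3 (counting implicit H from valence).
  C: 7 × 12.011 = 84.077
  F: 3 × 18.998 = 56.994
  H: 11 × 1.008 = 11.088
Sum: 7×12.011 + 3×18.998 + 11×1.008 = 152.159 → 152.16 g/mol.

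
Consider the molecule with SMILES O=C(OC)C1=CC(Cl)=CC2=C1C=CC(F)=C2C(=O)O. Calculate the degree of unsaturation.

Molecular formula: C13H8ClFO4.
DoU = (2C + 2 + N − H − X) / 2, where X is the halogen count and O/S are ignored.
    = (2·13 + 2 + 0 − 8 − 2) / 2 = 18 / 2 = 9.

9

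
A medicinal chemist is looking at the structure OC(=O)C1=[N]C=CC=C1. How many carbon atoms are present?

Count every carbon token in the SMILES (each C, including those in ring-closure positions and inside branches).
Carbon count: 6.

6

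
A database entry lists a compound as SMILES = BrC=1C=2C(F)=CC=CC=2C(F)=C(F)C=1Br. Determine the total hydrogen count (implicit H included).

Walk through each heavy atom and fill implicit hydrogens from standard valence (C 4, N 3, O 2, S 2, halogen 1):
  atom 1: Br (halogen, monovalent) → 0 H
  atom 2: C, bond orders sum to 4 (valence 4) → 0 H
  atom 3: C, bond orders sum to 4 (valence 4) → 0 H
  atom 4: C, bond orders sum to 4 (valence 4) → 0 H
  atom 5: F (halogen, monovalent) → 0 H
  atom 6: C, bond orders sum to 3 (valence 4) → 1 H
  atom 7: C, bond orders sum to 3 (valence 4) → 1 H
  atom 8: C, bond orders sum to 3 (valence 4) → 1 H
  atom 9: C, bond orders sum to 4 (valence 4) → 0 H
  atom 10: C, bond orders sum to 4 (valence 4) → 0 H
  atom 11: F (halogen, monovalent) → 0 H
  atom 12: C, bond orders sum to 4 (valence 4) → 0 H
  atom 13: F (halogen, monovalent) → 0 H
  atom 14: C, bond orders sum to 4 (valence 4) → 0 H
  atom 15: Br (halogen, monovalent) → 0 H
Total hydrogens: 3.

3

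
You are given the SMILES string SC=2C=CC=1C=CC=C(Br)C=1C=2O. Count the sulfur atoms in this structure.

1

Scan the SMILES for S atoms (remember two-letter symbols like Cl and Br are single atoms).
Sulfur count: 1.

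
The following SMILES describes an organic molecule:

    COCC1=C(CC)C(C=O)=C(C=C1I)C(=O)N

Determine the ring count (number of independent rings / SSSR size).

1

In SMILES, each pair of matching ring-closure digits denotes one ring-closing bond; the number of such bonds equals the number of independent rings.
Ring-closure bonds here: 1.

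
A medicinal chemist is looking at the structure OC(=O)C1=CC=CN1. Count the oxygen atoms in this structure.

2

Scan the SMILES for O atoms (remember two-letter symbols like Cl and Br are single atoms).
Oxygen count: 2.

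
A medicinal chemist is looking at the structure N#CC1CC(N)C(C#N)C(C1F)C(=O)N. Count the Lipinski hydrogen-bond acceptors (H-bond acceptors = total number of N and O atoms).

N atoms: 4; O atoms: 1.
Lipinski HBA = 4 + 1 = 5.

5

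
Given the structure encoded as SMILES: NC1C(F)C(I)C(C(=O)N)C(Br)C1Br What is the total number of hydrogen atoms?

Walk through each heavy atom and fill implicit hydrogens from standard valence (C 4, N 3, O 2, S 2, halogen 1):
  atom 1: N, bond orders sum to 1 (valence 3) → 2 H
  atom 2: C, bond orders sum to 3 (valence 4) → 1 H
  atom 3: C, bond orders sum to 3 (valence 4) → 1 H
  atom 4: F (halogen, monovalent) → 0 H
  atom 5: C, bond orders sum to 3 (valence 4) → 1 H
  atom 6: I (halogen, monovalent) → 0 H
  atom 7: C, bond orders sum to 3 (valence 4) → 1 H
  atom 8: C, bond orders sum to 4 (valence 4) → 0 H
  atom 9: O, bond orders sum to 2 (valence 2) → 0 H
  atom 10: N, bond orders sum to 1 (valence 3) → 2 H
  atom 11: C, bond orders sum to 3 (valence 4) → 1 H
  atom 12: Br (halogen, monovalent) → 0 H
  atom 13: C, bond orders sum to 3 (valence 4) → 1 H
  atom 14: Br (halogen, monovalent) → 0 H
Total hydrogens: 10.

10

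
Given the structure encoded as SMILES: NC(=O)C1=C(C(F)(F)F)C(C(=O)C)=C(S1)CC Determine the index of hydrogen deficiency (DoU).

Degree of unsaturation = (number of rings) + (number of π bonds).
Ring closures in the SMILES: 1.
π bonds: 4 double bonds (each 1 DoU) → 4 DoU from unsaturation.
Total DoU = 1 + 4 = 5.

5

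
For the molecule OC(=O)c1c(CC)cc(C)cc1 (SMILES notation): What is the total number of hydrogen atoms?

12

Walk through each heavy atom and fill implicit hydrogens from standard valence (C 4, N 3, O 2, S 2, halogen 1); for lowercase aromatic atoms, an aromatic c carries 1 H when it has two neighbours and 0 H with three, and aromatic n carries 0 H:
  atom 1: O, bond orders sum to 1 (valence 2) → 1 H
  atom 2: C, bond orders sum to 4 (valence 4) → 0 H
  atom 3: O, bond orders sum to 2 (valence 2) → 0 H
  atom 4: aromatic c, 3 neighbours → 0 H
  atom 5: aromatic c, 3 neighbours → 0 H
  atom 6: C, bond orders sum to 2 (valence 4) → 2 H
  atom 7: C, bond orders sum to 1 (valence 4) → 3 H
  atom 8: aromatic c, 2 neighbours → 1 H
  atom 9: aromatic c, 3 neighbours → 0 H
  atom 10: C, bond orders sum to 1 (valence 4) → 3 H
  atom 11: aromatic c, 2 neighbours → 1 H
  atom 12: aromatic c, 2 neighbours → 1 H
Total hydrogens: 12.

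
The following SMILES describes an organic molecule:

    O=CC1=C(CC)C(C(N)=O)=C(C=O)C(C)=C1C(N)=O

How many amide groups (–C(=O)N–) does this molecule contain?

2

The amide motif appears at heavy-atom positions 8, 17 in the SMILES.
Other groups present: 2 aldehyde.
Amide count: 2.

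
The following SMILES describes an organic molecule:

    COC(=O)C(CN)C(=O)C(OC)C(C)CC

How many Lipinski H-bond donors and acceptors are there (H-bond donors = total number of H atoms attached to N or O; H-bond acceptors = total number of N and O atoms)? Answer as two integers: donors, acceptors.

2, 5

Donors: find every N or O and count the H atoms it carries.
  atom 2 (O): bond orders sum to 2 → 0 H
  atom 4 (O): bond orders sum to 2 → 0 H
  atom 7 (N): bond orders sum to 1 → 2 H
  atom 9 (O): bond orders sum to 2 → 0 H
  atom 11 (O): bond orders sum to 2 → 0 H
Lipinski HBD = 2.
Acceptors: N atoms = 1, O atoms = 4 → HBA = 5.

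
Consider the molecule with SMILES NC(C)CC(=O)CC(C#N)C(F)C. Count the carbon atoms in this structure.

9

Count every carbon token in the SMILES (each C, including those in ring-closure positions and inside branches).
Carbon count: 9.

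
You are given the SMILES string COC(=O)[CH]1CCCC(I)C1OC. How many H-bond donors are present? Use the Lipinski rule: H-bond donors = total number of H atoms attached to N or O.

Donors: find every N or O and count the H atoms it carries.
  atom 2 (O): bond orders sum to 2 → 0 H
  atom 4 (O): bond orders sum to 2 → 0 H
  atom 12 (O): bond orders sum to 2 → 0 H
Lipinski HBD = 0.

0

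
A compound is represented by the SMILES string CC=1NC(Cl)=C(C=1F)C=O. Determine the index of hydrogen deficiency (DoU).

4

Molecular formula: C6H5ClFNO.
DoU = (2C + 2 + N − H − X) / 2, where X is the halogen count and O/S are ignored.
    = (2·6 + 2 + 1 − 5 − 2) / 2 = 8 / 2 = 4.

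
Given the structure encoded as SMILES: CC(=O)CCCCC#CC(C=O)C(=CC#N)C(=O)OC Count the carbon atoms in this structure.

15

Count every carbon token in the SMILES (each C, including those in ring-closure positions and inside branches).
Carbon count: 15.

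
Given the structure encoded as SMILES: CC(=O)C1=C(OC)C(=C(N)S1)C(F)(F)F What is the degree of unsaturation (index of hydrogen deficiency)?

Molecular formula: C8H8F3NO2S.
DoU = (2C + 2 + N − H − X) / 2, where X is the halogen count and O/S are ignored.
    = (2·8 + 2 + 1 − 8 − 3) / 2 = 8 / 2 = 4.

4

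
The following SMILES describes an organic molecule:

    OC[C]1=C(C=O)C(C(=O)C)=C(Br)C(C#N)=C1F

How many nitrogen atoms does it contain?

Scan the SMILES for N atoms (remember two-letter symbols like Cl and Br are single atoms).
Nitrogen count: 1.

1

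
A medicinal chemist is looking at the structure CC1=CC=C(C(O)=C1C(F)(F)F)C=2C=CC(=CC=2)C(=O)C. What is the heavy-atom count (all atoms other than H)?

21

Every atom symbol written in the SMILES (organic subset) is one heavy atom; implicit H are not written.
Heavy atoms by element → C:16, F:3, O:2.
Total: 21.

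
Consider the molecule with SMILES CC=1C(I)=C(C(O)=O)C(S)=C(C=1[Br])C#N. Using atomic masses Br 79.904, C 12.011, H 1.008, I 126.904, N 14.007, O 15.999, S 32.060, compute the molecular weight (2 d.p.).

398.01 g/mol

First, the molecular formula is C9H5BrINO2S (counting implicit H from valence).
  Br: 1 × 79.904 = 79.904
  C: 9 × 12.011 = 108.099
  H: 5 × 1.008 = 5.040
  I: 1 × 126.904 = 126.904
  N: 1 × 14.007 = 14.007
  O: 2 × 15.999 = 31.998
  S: 1 × 32.060 = 32.060
Sum: 1×79.904 + 9×12.011 + 5×1.008 + 1×126.904 + 1×14.007 + 2×15.999 + 1×32.060 = 398.012 → 398.01 g/mol.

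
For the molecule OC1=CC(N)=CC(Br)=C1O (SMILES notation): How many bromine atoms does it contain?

1

Scan the SMILES for Br atoms (remember two-letter symbols like Cl and Br are single atoms).
Bromine count: 1.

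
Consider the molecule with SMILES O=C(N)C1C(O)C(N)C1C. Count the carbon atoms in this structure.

Count every carbon token in the SMILES (each C, including those in ring-closure positions and inside branches).
Carbon count: 6.

6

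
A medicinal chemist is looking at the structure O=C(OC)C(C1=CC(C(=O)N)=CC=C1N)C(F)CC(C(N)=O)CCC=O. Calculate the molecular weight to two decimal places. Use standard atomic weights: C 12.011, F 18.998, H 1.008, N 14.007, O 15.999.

First, the molecular formula is C17H22FN3O5 (counting implicit H from valence).
  C: 17 × 12.011 = 204.187
  F: 1 × 18.998 = 18.998
  H: 22 × 1.008 = 22.176
  N: 3 × 14.007 = 42.021
  O: 5 × 15.999 = 79.995
Sum: 17×12.011 + 1×18.998 + 22×1.008 + 3×14.007 + 5×15.999 = 367.377 → 367.38 g/mol.

367.38 g/mol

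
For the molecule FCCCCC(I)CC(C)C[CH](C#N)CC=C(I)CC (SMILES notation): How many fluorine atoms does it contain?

1

Scan the SMILES for F atoms (remember two-letter symbols like Cl and Br are single atoms).
Fluorine count: 1.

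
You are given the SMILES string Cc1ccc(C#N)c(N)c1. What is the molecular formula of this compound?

Walk through each heavy atom and fill implicit hydrogens from standard valence (C 4, N 3, O 2, S 2, halogen 1); for lowercase aromatic atoms, an aromatic c carries 1 H when it has two neighbours and 0 H with three, and aromatic n carries 0 H:
  atom 1: C, bond orders sum to 1 (valence 4) → 3 H
  atom 2: aromatic c, 3 neighbours → 0 H
  atom 3: aromatic c, 2 neighbours → 1 H
  atom 4: aromatic c, 2 neighbours → 1 H
  atom 5: aromatic c, 3 neighbours → 0 H
  atom 6: C, bond orders sum to 4 (valence 4) → 0 H
  atom 7: N, bond orders sum to 3 (valence 3) → 0 H
  atom 8: aromatic c, 3 neighbours → 0 H
  atom 9: N, bond orders sum to 1 (valence 3) → 2 H
  atom 10: aromatic c, 2 neighbours → 1 H
Totals → C:8, H:8, N:2.

C8H8N2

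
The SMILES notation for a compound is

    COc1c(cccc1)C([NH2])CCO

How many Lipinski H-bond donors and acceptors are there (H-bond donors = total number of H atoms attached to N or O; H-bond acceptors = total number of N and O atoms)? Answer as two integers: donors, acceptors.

3, 3

Donors: find every N or O and count the H atoms it carries.
  atom 2 (O): bond orders sum to 2 → 0 H
  atom 10 (N): bond orders sum to 1 → 2 H
  atom 13 (O): bond orders sum to 1 → 1 H
Lipinski HBD = 3.
Acceptors: N atoms = 1, O atoms = 2 → HBA = 3.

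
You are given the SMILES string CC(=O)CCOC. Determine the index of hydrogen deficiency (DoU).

Degree of unsaturation = (number of rings) + (number of π bonds).
Ring closures in the SMILES: 0.
π bonds: 1 double bond (each 1 DoU) → 1 DoU from unsaturation.
Total DoU = 0 + 1 = 1.

1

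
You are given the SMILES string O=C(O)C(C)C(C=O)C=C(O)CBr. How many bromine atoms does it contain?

1

Scan the SMILES for Br atoms (remember two-letter symbols like Cl and Br are single atoms).
Bromine count: 1.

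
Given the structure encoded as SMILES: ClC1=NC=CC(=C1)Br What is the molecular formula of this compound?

Walk through each heavy atom and fill implicit hydrogens from standard valence (C 4, N 3, O 2, S 2, halogen 1):
  atom 1: Cl (halogen, monovalent) → 0 H
  atom 2: C, bond orders sum to 4 (valence 4) → 0 H
  atom 3: N, bond orders sum to 3 (valence 3) → 0 H
  atom 4: C, bond orders sum to 3 (valence 4) → 1 H
  atom 5: C, bond orders sum to 3 (valence 4) → 1 H
  atom 6: C, bond orders sum to 4 (valence 4) → 0 H
  atom 7: C, bond orders sum to 3 (valence 4) → 1 H
  atom 8: Br (halogen, monovalent) → 0 H
Totals → C:5, H:3, Br:1, Cl:1, N:1.

C5H3BrClN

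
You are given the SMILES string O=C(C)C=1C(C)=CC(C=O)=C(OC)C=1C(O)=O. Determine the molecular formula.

C12H12O5

Walk through each heavy atom and fill implicit hydrogens from standard valence (C 4, N 3, O 2, S 2, halogen 1):
  atom 1: O, bond orders sum to 2 (valence 2) → 0 H
  atom 2: C, bond orders sum to 4 (valence 4) → 0 H
  atom 3: C, bond orders sum to 1 (valence 4) → 3 H
  atom 4: C, bond orders sum to 4 (valence 4) → 0 H
  atom 5: C, bond orders sum to 4 (valence 4) → 0 H
  atom 6: C, bond orders sum to 1 (valence 4) → 3 H
  atom 7: C, bond orders sum to 3 (valence 4) → 1 H
  atom 8: C, bond orders sum to 4 (valence 4) → 0 H
  atom 9: C, bond orders sum to 3 (valence 4) → 1 H
  atom 10: O, bond orders sum to 2 (valence 2) → 0 H
  atom 11: C, bond orders sum to 4 (valence 4) → 0 H
  atom 12: O, bond orders sum to 2 (valence 2) → 0 H
  atom 13: C, bond orders sum to 1 (valence 4) → 3 H
  atom 14: C, bond orders sum to 4 (valence 4) → 0 H
  atom 15: C, bond orders sum to 4 (valence 4) → 0 H
  atom 16: O, bond orders sum to 1 (valence 2) → 1 H
  atom 17: O, bond orders sum to 2 (valence 2) → 0 H
Totals → C:12, H:12, O:5.
In Hill order: C12H12O5.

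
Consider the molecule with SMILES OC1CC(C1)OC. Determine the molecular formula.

Walk through each heavy atom and fill implicit hydrogens from standard valence (C 4, N 3, O 2, S 2, halogen 1):
  atom 1: O, bond orders sum to 1 (valence 2) → 1 H
  atom 2: C, bond orders sum to 3 (valence 4) → 1 H
  atom 3: C, bond orders sum to 2 (valence 4) → 2 H
  atom 4: C, bond orders sum to 3 (valence 4) → 1 H
  atom 5: C, bond orders sum to 2 (valence 4) → 2 H
  atom 6: O, bond orders sum to 2 (valence 2) → 0 H
  atom 7: C, bond orders sum to 1 (valence 4) → 3 H
Totals → C:5, H:10, O:2.
In Hill order: C5H10O2.

C5H10O2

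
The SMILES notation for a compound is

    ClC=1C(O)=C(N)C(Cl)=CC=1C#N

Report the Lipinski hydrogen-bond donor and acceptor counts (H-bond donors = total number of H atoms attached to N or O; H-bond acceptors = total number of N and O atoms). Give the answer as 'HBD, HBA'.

3, 3

Donors: find every N or O and count the H atoms it carries.
  atom 4 (O): bond orders sum to 1 → 1 H
  atom 6 (N): bond orders sum to 1 → 2 H
  atom 12 (N): bond orders sum to 3 → 0 H
Lipinski HBD = 3.
Acceptors: N atoms = 2, O atoms = 1 → HBA = 3.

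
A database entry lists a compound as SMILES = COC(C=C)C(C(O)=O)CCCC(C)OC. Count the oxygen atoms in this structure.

Scan the SMILES for O atoms (remember two-letter symbols like Cl and Br are single atoms).
Oxygen count: 4.

4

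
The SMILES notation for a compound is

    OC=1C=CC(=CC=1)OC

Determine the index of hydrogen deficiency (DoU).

4

Molecular formula: C7H8O2.
DoU = (2C + 2 + N − H − X) / 2, where X is the halogen count and O/S are ignored.
    = (2·7 + 2 + 0 − 8 − 0) / 2 = 8 / 2 = 4.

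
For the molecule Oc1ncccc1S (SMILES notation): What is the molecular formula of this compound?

C5H5NOS

Walk through each heavy atom and fill implicit hydrogens from standard valence (C 4, N 3, O 2, S 2, halogen 1); for lowercase aromatic atoms, an aromatic c carries 1 H when it has two neighbours and 0 H with three, and aromatic n carries 0 H:
  atom 1: O, bond orders sum to 1 (valence 2) → 1 H
  atom 2: aromatic c, 3 neighbours → 0 H
  atom 3: aromatic n, 2 neighbours → 0 H
  atom 4: aromatic c, 2 neighbours → 1 H
  atom 5: aromatic c, 2 neighbours → 1 H
  atom 6: aromatic c, 2 neighbours → 1 H
  atom 7: aromatic c, 3 neighbours → 0 H
  atom 8: S, bond orders sum to 1 (valence 2) → 1 H
Totals → C:5, H:5, N:1, O:1, S:1.
In Hill order: C5H5NOS.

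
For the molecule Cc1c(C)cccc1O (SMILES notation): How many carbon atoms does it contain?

Count every carbon token in the SMILES (each C, including those in ring-closure positions and inside branches).
Carbon count: 8.

8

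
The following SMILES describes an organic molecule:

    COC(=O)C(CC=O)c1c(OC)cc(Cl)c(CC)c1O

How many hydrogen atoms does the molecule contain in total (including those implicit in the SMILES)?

17

Walk through each heavy atom and fill implicit hydrogens from standard valence (C 4, N 3, O 2, S 2, halogen 1); for lowercase aromatic atoms, an aromatic c carries 1 H when it has two neighbours and 0 H with three, and aromatic n carries 0 H:
  atom 1: C, bond orders sum to 1 (valence 4) → 3 H
  atom 2: O, bond orders sum to 2 (valence 2) → 0 H
  atom 3: C, bond orders sum to 4 (valence 4) → 0 H
  atom 4: O, bond orders sum to 2 (valence 2) → 0 H
  atom 5: C, bond orders sum to 3 (valence 4) → 1 H
  atom 6: C, bond orders sum to 2 (valence 4) → 2 H
  atom 7: C, bond orders sum to 3 (valence 4) → 1 H
  atom 8: O, bond orders sum to 2 (valence 2) → 0 H
  atom 9: aromatic c, 3 neighbours → 0 H
  atom 10: aromatic c, 3 neighbours → 0 H
  atom 11: O, bond orders sum to 2 (valence 2) → 0 H
  atom 12: C, bond orders sum to 1 (valence 4) → 3 H
  atom 13: aromatic c, 2 neighbours → 1 H
  atom 14: aromatic c, 3 neighbours → 0 H
  atom 15: Cl (halogen, monovalent) → 0 H
  atom 16: aromatic c, 3 neighbours → 0 H
  atom 17: C, bond orders sum to 2 (valence 4) → 2 H
  atom 18: C, bond orders sum to 1 (valence 4) → 3 H
  atom 19: aromatic c, 3 neighbours → 0 H
  atom 20: O, bond orders sum to 1 (valence 2) → 1 H
Total hydrogens: 17.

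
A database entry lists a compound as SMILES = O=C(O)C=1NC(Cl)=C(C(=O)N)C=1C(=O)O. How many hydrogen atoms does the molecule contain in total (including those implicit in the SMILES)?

5

Walk through each heavy atom and fill implicit hydrogens from standard valence (C 4, N 3, O 2, S 2, halogen 1):
  atom 1: O, bond orders sum to 2 (valence 2) → 0 H
  atom 2: C, bond orders sum to 4 (valence 4) → 0 H
  atom 3: O, bond orders sum to 1 (valence 2) → 1 H
  atom 4: C, bond orders sum to 4 (valence 4) → 0 H
  atom 5: N, bond orders sum to 2 (valence 3) → 1 H
  atom 6: C, bond orders sum to 4 (valence 4) → 0 H
  atom 7: Cl (halogen, monovalent) → 0 H
  atom 8: C, bond orders sum to 4 (valence 4) → 0 H
  atom 9: C, bond orders sum to 4 (valence 4) → 0 H
  atom 10: O, bond orders sum to 2 (valence 2) → 0 H
  atom 11: N, bond orders sum to 1 (valence 3) → 2 H
  atom 12: C, bond orders sum to 4 (valence 4) → 0 H
  atom 13: C, bond orders sum to 4 (valence 4) → 0 H
  atom 14: O, bond orders sum to 2 (valence 2) → 0 H
  atom 15: O, bond orders sum to 1 (valence 2) → 1 H
Total hydrogens: 5.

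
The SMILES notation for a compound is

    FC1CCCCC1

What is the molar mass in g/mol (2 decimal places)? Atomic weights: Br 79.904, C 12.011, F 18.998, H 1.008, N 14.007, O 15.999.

First, the molecular formula is C6H11F (counting implicit H from valence).
  C: 6 × 12.011 = 72.066
  F: 1 × 18.998 = 18.998
  H: 11 × 1.008 = 11.088
Sum: 6×12.011 + 1×18.998 + 11×1.008 = 102.152 → 102.15 g/mol.

102.15 g/mol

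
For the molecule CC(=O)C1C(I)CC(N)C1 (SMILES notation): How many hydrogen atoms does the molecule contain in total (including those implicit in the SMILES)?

Walk through each heavy atom and fill implicit hydrogens from standard valence (C 4, N 3, O 2, S 2, halogen 1):
  atom 1: C, bond orders sum to 1 (valence 4) → 3 H
  atom 2: C, bond orders sum to 4 (valence 4) → 0 H
  atom 3: O, bond orders sum to 2 (valence 2) → 0 H
  atom 4: C, bond orders sum to 3 (valence 4) → 1 H
  atom 5: C, bond orders sum to 3 (valence 4) → 1 H
  atom 6: I (halogen, monovalent) → 0 H
  atom 7: C, bond orders sum to 2 (valence 4) → 2 H
  atom 8: C, bond orders sum to 3 (valence 4) → 1 H
  atom 9: N, bond orders sum to 1 (valence 3) → 2 H
  atom 10: C, bond orders sum to 2 (valence 4) → 2 H
Total hydrogens: 12.

12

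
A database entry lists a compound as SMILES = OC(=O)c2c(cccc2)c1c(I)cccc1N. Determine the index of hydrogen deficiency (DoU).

9

Molecular formula: C13H10INO2.
DoU = (2C + 2 + N − H − X) / 2, where X is the halogen count and O/S are ignored.
    = (2·13 + 2 + 1 − 10 − 1) / 2 = 18 / 2 = 9.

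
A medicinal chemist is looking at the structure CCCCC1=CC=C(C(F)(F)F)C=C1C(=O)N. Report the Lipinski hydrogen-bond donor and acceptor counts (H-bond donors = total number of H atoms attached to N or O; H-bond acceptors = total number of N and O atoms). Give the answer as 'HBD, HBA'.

Donors: find every N or O and count the H atoms it carries.
  atom 16 (O): bond orders sum to 2 → 0 H
  atom 17 (N): bond orders sum to 1 → 2 H
Lipinski HBD = 2.
Acceptors: N atoms = 1, O atoms = 1 → HBA = 2.

2, 2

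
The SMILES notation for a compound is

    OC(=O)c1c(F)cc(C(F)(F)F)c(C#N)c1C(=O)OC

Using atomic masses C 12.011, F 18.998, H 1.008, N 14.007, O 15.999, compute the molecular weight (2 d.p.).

First, the molecular formula is C11H5F4NO4 (counting implicit H from valence).
  C: 11 × 12.011 = 132.121
  F: 4 × 18.998 = 75.992
  H: 5 × 1.008 = 5.040
  N: 1 × 14.007 = 14.007
  O: 4 × 15.999 = 63.996
Sum: 11×12.011 + 4×18.998 + 5×1.008 + 1×14.007 + 4×15.999 = 291.156 → 291.16 g/mol.

291.16 g/mol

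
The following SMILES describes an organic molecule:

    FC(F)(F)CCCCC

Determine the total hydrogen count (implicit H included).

11

Walk through each heavy atom and fill implicit hydrogens from standard valence (C 4, N 3, O 2, S 2, halogen 1):
  atom 1: F (halogen, monovalent) → 0 H
  atom 2: C, bond orders sum to 4 (valence 4) → 0 H
  atom 3: F (halogen, monovalent) → 0 H
  atom 4: F (halogen, monovalent) → 0 H
  atom 5: C, bond orders sum to 2 (valence 4) → 2 H
  atom 6: C, bond orders sum to 2 (valence 4) → 2 H
  atom 7: C, bond orders sum to 2 (valence 4) → 2 H
  atom 8: C, bond orders sum to 2 (valence 4) → 2 H
  atom 9: C, bond orders sum to 1 (valence 4) → 3 H
Total hydrogens: 11.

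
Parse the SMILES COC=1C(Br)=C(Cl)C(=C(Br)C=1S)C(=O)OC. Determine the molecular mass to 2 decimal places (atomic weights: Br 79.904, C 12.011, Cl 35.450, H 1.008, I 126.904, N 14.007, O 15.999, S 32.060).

390.47 g/mol

First, the molecular formula is C9H7Br2ClO3S (counting implicit H from valence).
  Br: 2 × 79.904 = 159.808
  C: 9 × 12.011 = 108.099
  Cl: 1 × 35.450 = 35.450
  H: 7 × 1.008 = 7.056
  O: 3 × 15.999 = 47.997
  S: 1 × 32.060 = 32.060
Sum: 2×79.904 + 9×12.011 + 1×35.450 + 7×1.008 + 3×15.999 + 1×32.060 = 390.470 → 390.47 g/mol.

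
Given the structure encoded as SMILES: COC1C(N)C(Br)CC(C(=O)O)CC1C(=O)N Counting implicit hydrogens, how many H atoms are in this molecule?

Walk through each heavy atom and fill implicit hydrogens from standard valence (C 4, N 3, O 2, S 2, halogen 1):
  atom 1: C, bond orders sum to 1 (valence 4) → 3 H
  atom 2: O, bond orders sum to 2 (valence 2) → 0 H
  atom 3: C, bond orders sum to 3 (valence 4) → 1 H
  atom 4: C, bond orders sum to 3 (valence 4) → 1 H
  atom 5: N, bond orders sum to 1 (valence 3) → 2 H
  atom 6: C, bond orders sum to 3 (valence 4) → 1 H
  atom 7: Br (halogen, monovalent) → 0 H
  atom 8: C, bond orders sum to 2 (valence 4) → 2 H
  atom 9: C, bond orders sum to 3 (valence 4) → 1 H
  atom 10: C, bond orders sum to 4 (valence 4) → 0 H
  atom 11: O, bond orders sum to 2 (valence 2) → 0 H
  atom 12: O, bond orders sum to 1 (valence 2) → 1 H
  atom 13: C, bond orders sum to 2 (valence 4) → 2 H
  atom 14: C, bond orders sum to 3 (valence 4) → 1 H
  atom 15: C, bond orders sum to 4 (valence 4) → 0 H
  atom 16: O, bond orders sum to 2 (valence 2) → 0 H
  atom 17: N, bond orders sum to 1 (valence 3) → 2 H
Total hydrogens: 17.

17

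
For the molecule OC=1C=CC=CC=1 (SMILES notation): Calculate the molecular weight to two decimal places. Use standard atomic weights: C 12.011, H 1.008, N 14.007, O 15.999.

First, the molecular formula is C6H6O (counting implicit H from valence).
  C: 6 × 12.011 = 72.066
  H: 6 × 1.008 = 6.048
  O: 1 × 15.999 = 15.999
Sum: 6×12.011 + 6×1.008 + 1×15.999 = 94.113 → 94.11 g/mol.

94.11 g/mol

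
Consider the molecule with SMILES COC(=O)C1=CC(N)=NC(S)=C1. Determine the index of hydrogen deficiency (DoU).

5

Degree of unsaturation = (number of rings) + (number of π bonds).
Ring closures in the SMILES: 1.
π bonds: 4 double bonds (each 1 DoU) → 4 DoU from unsaturation.
Total DoU = 1 + 4 = 5.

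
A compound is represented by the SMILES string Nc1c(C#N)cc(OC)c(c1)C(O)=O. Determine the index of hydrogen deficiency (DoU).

7

Molecular formula: C9H8N2O3.
DoU = (2C + 2 + N − H − X) / 2, where X is the halogen count and O/S are ignored.
    = (2·9 + 2 + 2 − 8 − 0) / 2 = 14 / 2 = 7.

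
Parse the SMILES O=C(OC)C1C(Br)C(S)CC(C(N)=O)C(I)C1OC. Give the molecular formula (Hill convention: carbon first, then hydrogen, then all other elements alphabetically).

Walk through each heavy atom and fill implicit hydrogens from standard valence (C 4, N 3, O 2, S 2, halogen 1):
  atom 1: O, bond orders sum to 2 (valence 2) → 0 H
  atom 2: C, bond orders sum to 4 (valence 4) → 0 H
  atom 3: O, bond orders sum to 2 (valence 2) → 0 H
  atom 4: C, bond orders sum to 1 (valence 4) → 3 H
  atom 5: C, bond orders sum to 3 (valence 4) → 1 H
  atom 6: C, bond orders sum to 3 (valence 4) → 1 H
  atom 7: Br (halogen, monovalent) → 0 H
  atom 8: C, bond orders sum to 3 (valence 4) → 1 H
  atom 9: S, bond orders sum to 1 (valence 2) → 1 H
  atom 10: C, bond orders sum to 2 (valence 4) → 2 H
  atom 11: C, bond orders sum to 3 (valence 4) → 1 H
  atom 12: C, bond orders sum to 4 (valence 4) → 0 H
  atom 13: N, bond orders sum to 1 (valence 3) → 2 H
  atom 14: O, bond orders sum to 2 (valence 2) → 0 H
  atom 15: C, bond orders sum to 3 (valence 4) → 1 H
  atom 16: I (halogen, monovalent) → 0 H
  atom 17: C, bond orders sum to 3 (valence 4) → 1 H
  atom 18: O, bond orders sum to 2 (valence 2) → 0 H
  atom 19: C, bond orders sum to 1 (valence 4) → 3 H
Totals → C:11, H:17, Br:1, I:1, N:1, O:4, S:1.
In Hill order: C11H17BrINO4S.

C11H17BrINO4S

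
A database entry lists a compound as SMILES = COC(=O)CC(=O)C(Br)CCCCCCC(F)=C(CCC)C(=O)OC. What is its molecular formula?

C18H28BrFO5

Walk through each heavy atom and fill implicit hydrogens from standard valence (C 4, N 3, O 2, S 2, halogen 1):
  atom 1: C, bond orders sum to 1 (valence 4) → 3 H
  atom 2: O, bond orders sum to 2 (valence 2) → 0 H
  atom 3: C, bond orders sum to 4 (valence 4) → 0 H
  atom 4: O, bond orders sum to 2 (valence 2) → 0 H
  atom 5: C, bond orders sum to 2 (valence 4) → 2 H
  atom 6: C, bond orders sum to 4 (valence 4) → 0 H
  atom 7: O, bond orders sum to 2 (valence 2) → 0 H
  atom 8: C, bond orders sum to 3 (valence 4) → 1 H
  atom 9: Br (halogen, monovalent) → 0 H
  atom 10: C, bond orders sum to 2 (valence 4) → 2 H
  atom 11: C, bond orders sum to 2 (valence 4) → 2 H
  atom 12: C, bond orders sum to 2 (valence 4) → 2 H
  atom 13: C, bond orders sum to 2 (valence 4) → 2 H
  atom 14: C, bond orders sum to 2 (valence 4) → 2 H
  atom 15: C, bond orders sum to 2 (valence 4) → 2 H
  atom 16: C, bond orders sum to 4 (valence 4) → 0 H
  atom 17: F (halogen, monovalent) → 0 H
  atom 18: C, bond orders sum to 4 (valence 4) → 0 H
  atom 19: C, bond orders sum to 2 (valence 4) → 2 H
  atom 20: C, bond orders sum to 2 (valence 4) → 2 H
  atom 21: C, bond orders sum to 1 (valence 4) → 3 H
  atom 22: C, bond orders sum to 4 (valence 4) → 0 H
  atom 23: O, bond orders sum to 2 (valence 2) → 0 H
  atom 24: O, bond orders sum to 2 (valence 2) → 0 H
  atom 25: C, bond orders sum to 1 (valence 4) → 3 H
Totals → C:18, H:28, Br:1, F:1, O:5.
In Hill order: C18H28BrFO5.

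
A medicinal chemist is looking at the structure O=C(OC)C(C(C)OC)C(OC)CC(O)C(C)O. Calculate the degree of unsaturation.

Molecular formula: C12H24O6.
DoU = (2C + 2 + N − H − X) / 2, where X is the halogen count and O/S are ignored.
    = (2·12 + 2 + 0 − 24 − 0) / 2 = 2 / 2 = 1.

1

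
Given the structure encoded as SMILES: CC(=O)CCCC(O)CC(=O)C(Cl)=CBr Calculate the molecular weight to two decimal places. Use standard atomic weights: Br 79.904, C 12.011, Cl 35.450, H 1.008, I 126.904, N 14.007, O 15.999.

297.57 g/mol

First, the molecular formula is C10H14BrClO3 (counting implicit H from valence).
  Br: 1 × 79.904 = 79.904
  C: 10 × 12.011 = 120.110
  Cl: 1 × 35.450 = 35.450
  H: 14 × 1.008 = 14.112
  O: 3 × 15.999 = 47.997
Sum: 1×79.904 + 10×12.011 + 1×35.450 + 14×1.008 + 3×15.999 = 297.573 → 297.57 g/mol.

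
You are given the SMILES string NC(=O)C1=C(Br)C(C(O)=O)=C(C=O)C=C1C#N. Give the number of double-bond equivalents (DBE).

9

Degree of unsaturation = (number of rings) + (number of π bonds).
Ring closures in the SMILES: 1.
π bonds: 6 double bonds (each 1 DoU), 1 triple bond (each 2 DoU) → 8 DoU from unsaturation.
Total DoU = 1 + 8 = 9.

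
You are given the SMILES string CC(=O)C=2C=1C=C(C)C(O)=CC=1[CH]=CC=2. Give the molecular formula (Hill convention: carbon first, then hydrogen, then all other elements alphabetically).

C13H12O2

Walk through each heavy atom and fill implicit hydrogens from standard valence (C 4, N 3, O 2, S 2, halogen 1):
  atom 1: C, bond orders sum to 1 (valence 4) → 3 H
  atom 2: C, bond orders sum to 4 (valence 4) → 0 H
  atom 3: O, bond orders sum to 2 (valence 2) → 0 H
  atom 4: C, bond orders sum to 4 (valence 4) → 0 H
  atom 5: C, bond orders sum to 4 (valence 4) → 0 H
  atom 6: C, bond orders sum to 3 (valence 4) → 1 H
  atom 7: C, bond orders sum to 4 (valence 4) → 0 H
  atom 8: C, bond orders sum to 1 (valence 4) → 3 H
  atom 9: C, bond orders sum to 4 (valence 4) → 0 H
  atom 10: O, bond orders sum to 1 (valence 2) → 1 H
  atom 11: C, bond orders sum to 3 (valence 4) → 1 H
  atom 12: C, bond orders sum to 4 (valence 4) → 0 H
  atom 13: C with explicit H count 1
  atom 14: C, bond orders sum to 3 (valence 4) → 1 H
  atom 15: C, bond orders sum to 3 (valence 4) → 1 H
Totals → C:13, H:12, O:2.
In Hill order: C13H12O2.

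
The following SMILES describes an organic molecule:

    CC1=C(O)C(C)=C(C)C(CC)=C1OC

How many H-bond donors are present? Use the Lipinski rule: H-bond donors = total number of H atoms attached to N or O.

1

Donors: find every N or O and count the H atoms it carries.
  atom 4 (O): bond orders sum to 1 → 1 H
  atom 13 (O): bond orders sum to 2 → 0 H
Lipinski HBD = 1.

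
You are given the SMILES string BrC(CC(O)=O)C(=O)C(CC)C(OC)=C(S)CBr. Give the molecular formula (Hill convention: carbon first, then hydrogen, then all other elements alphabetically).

C11H16Br2O4S

Walk through each heavy atom and fill implicit hydrogens from standard valence (C 4, N 3, O 2, S 2, halogen 1):
  atom 1: Br (halogen, monovalent) → 0 H
  atom 2: C, bond orders sum to 3 (valence 4) → 1 H
  atom 3: C, bond orders sum to 2 (valence 4) → 2 H
  atom 4: C, bond orders sum to 4 (valence 4) → 0 H
  atom 5: O, bond orders sum to 1 (valence 2) → 1 H
  atom 6: O, bond orders sum to 2 (valence 2) → 0 H
  atom 7: C, bond orders sum to 4 (valence 4) → 0 H
  atom 8: O, bond orders sum to 2 (valence 2) → 0 H
  atom 9: C, bond orders sum to 3 (valence 4) → 1 H
  atom 10: C, bond orders sum to 2 (valence 4) → 2 H
  atom 11: C, bond orders sum to 1 (valence 4) → 3 H
  atom 12: C, bond orders sum to 4 (valence 4) → 0 H
  atom 13: O, bond orders sum to 2 (valence 2) → 0 H
  atom 14: C, bond orders sum to 1 (valence 4) → 3 H
  atom 15: C, bond orders sum to 4 (valence 4) → 0 H
  atom 16: S, bond orders sum to 1 (valence 2) → 1 H
  atom 17: C, bond orders sum to 2 (valence 4) → 2 H
  atom 18: Br (halogen, monovalent) → 0 H
Totals → C:11, H:16, Br:2, O:4, S:1.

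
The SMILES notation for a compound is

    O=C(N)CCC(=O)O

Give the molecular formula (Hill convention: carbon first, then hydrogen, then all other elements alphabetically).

C4H7NO3

Walk through each heavy atom and fill implicit hydrogens from standard valence (C 4, N 3, O 2, S 2, halogen 1):
  atom 1: O, bond orders sum to 2 (valence 2) → 0 H
  atom 2: C, bond orders sum to 4 (valence 4) → 0 H
  atom 3: N, bond orders sum to 1 (valence 3) → 2 H
  atom 4: C, bond orders sum to 2 (valence 4) → 2 H
  atom 5: C, bond orders sum to 2 (valence 4) → 2 H
  atom 6: C, bond orders sum to 4 (valence 4) → 0 H
  atom 7: O, bond orders sum to 2 (valence 2) → 0 H
  atom 8: O, bond orders sum to 1 (valence 2) → 1 H
Totals → C:4, H:7, N:1, O:3.
In Hill order: C4H7NO3.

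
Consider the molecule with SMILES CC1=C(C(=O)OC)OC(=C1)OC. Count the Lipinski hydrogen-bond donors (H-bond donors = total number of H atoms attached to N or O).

0

Donors: find every N or O and count the H atoms it carries.
  atom 5 (O): bond orders sum to 2 → 0 H
  atom 6 (O): bond orders sum to 2 → 0 H
  atom 8 (O): bond orders sum to 2 → 0 H
  atom 11 (O): bond orders sum to 2 → 0 H
Lipinski HBD = 0.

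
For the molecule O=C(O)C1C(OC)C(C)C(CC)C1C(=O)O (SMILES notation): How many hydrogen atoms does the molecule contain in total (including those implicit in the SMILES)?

Walk through each heavy atom and fill implicit hydrogens from standard valence (C 4, N 3, O 2, S 2, halogen 1):
  atom 1: O, bond orders sum to 2 (valence 2) → 0 H
  atom 2: C, bond orders sum to 4 (valence 4) → 0 H
  atom 3: O, bond orders sum to 1 (valence 2) → 1 H
  atom 4: C, bond orders sum to 3 (valence 4) → 1 H
  atom 5: C, bond orders sum to 3 (valence 4) → 1 H
  atom 6: O, bond orders sum to 2 (valence 2) → 0 H
  atom 7: C, bond orders sum to 1 (valence 4) → 3 H
  atom 8: C, bond orders sum to 3 (valence 4) → 1 H
  atom 9: C, bond orders sum to 1 (valence 4) → 3 H
  atom 10: C, bond orders sum to 3 (valence 4) → 1 H
  atom 11: C, bond orders sum to 2 (valence 4) → 2 H
  atom 12: C, bond orders sum to 1 (valence 4) → 3 H
  atom 13: C, bond orders sum to 3 (valence 4) → 1 H
  atom 14: C, bond orders sum to 4 (valence 4) → 0 H
  atom 15: O, bond orders sum to 2 (valence 2) → 0 H
  atom 16: O, bond orders sum to 1 (valence 2) → 1 H
Total hydrogens: 18.

18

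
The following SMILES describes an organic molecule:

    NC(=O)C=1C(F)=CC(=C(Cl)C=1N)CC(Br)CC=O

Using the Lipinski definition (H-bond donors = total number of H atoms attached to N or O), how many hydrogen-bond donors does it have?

4

Donors: find every N or O and count the H atoms it carries.
  atom 1 (N): bond orders sum to 1 → 2 H
  atom 3 (O): bond orders sum to 2 → 0 H
  atom 12 (N): bond orders sum to 1 → 2 H
  atom 18 (O): bond orders sum to 2 → 0 H
Lipinski HBD = 4.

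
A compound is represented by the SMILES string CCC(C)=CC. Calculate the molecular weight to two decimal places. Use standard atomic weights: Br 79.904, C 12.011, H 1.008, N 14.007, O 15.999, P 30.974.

84.16 g/mol

First, the molecular formula is C6H12 (counting implicit H from valence).
  C: 6 × 12.011 = 72.066
  H: 12 × 1.008 = 12.096
Sum: 6×12.011 + 12×1.008 = 84.162 → 84.16 g/mol.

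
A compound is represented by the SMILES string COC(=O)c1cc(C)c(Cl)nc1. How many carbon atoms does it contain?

Count every carbon token in the SMILES (each C, including those in ring-closure positions and inside branches).
Carbon count: 8.

8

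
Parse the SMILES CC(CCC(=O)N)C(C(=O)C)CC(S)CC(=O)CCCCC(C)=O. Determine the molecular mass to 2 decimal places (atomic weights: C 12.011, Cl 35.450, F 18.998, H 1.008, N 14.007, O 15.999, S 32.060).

First, the molecular formula is C18H31NO4S (counting implicit H from valence).
  C: 18 × 12.011 = 216.198
  H: 31 × 1.008 = 31.248
  N: 1 × 14.007 = 14.007
  O: 4 × 15.999 = 63.996
  S: 1 × 32.060 = 32.060
Sum: 18×12.011 + 31×1.008 + 1×14.007 + 4×15.999 + 1×32.060 = 357.509 → 357.51 g/mol.

357.51 g/mol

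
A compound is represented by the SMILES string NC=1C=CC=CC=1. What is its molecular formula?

Walk through each heavy atom and fill implicit hydrogens from standard valence (C 4, N 3, O 2, S 2, halogen 1):
  atom 1: N, bond orders sum to 1 (valence 3) → 2 H
  atom 2: C, bond orders sum to 4 (valence 4) → 0 H
  atom 3: C, bond orders sum to 3 (valence 4) → 1 H
  atom 4: C, bond orders sum to 3 (valence 4) → 1 H
  atom 5: C, bond orders sum to 3 (valence 4) → 1 H
  atom 6: C, bond orders sum to 3 (valence 4) → 1 H
  atom 7: C, bond orders sum to 3 (valence 4) → 1 H
Totals → C:6, H:7, N:1.
In Hill order: C6H7N.

C6H7N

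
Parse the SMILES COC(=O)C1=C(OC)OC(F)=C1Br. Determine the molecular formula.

Walk through each heavy atom and fill implicit hydrogens from standard valence (C 4, N 3, O 2, S 2, halogen 1):
  atom 1: C, bond orders sum to 1 (valence 4) → 3 H
  atom 2: O, bond orders sum to 2 (valence 2) → 0 H
  atom 3: C, bond orders sum to 4 (valence 4) → 0 H
  atom 4: O, bond orders sum to 2 (valence 2) → 0 H
  atom 5: C, bond orders sum to 4 (valence 4) → 0 H
  atom 6: C, bond orders sum to 4 (valence 4) → 0 H
  atom 7: O, bond orders sum to 2 (valence 2) → 0 H
  atom 8: C, bond orders sum to 1 (valence 4) → 3 H
  atom 9: O, bond orders sum to 2 (valence 2) → 0 H
  atom 10: C, bond orders sum to 4 (valence 4) → 0 H
  atom 11: F (halogen, monovalent) → 0 H
  atom 12: C, bond orders sum to 4 (valence 4) → 0 H
  atom 13: Br (halogen, monovalent) → 0 H
Totals → C:7, H:6, Br:1, F:1, O:4.
In Hill order: C7H6BrFO4.

C7H6BrFO4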